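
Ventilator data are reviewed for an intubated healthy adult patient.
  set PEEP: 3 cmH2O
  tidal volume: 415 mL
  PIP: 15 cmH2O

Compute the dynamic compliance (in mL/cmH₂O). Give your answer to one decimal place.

34.6

Dynamic compliance = Vt / (PIP − PEEP) = 415 / (15 − 3) = 415 / 12.0 = 34.583 mL/cmH2O.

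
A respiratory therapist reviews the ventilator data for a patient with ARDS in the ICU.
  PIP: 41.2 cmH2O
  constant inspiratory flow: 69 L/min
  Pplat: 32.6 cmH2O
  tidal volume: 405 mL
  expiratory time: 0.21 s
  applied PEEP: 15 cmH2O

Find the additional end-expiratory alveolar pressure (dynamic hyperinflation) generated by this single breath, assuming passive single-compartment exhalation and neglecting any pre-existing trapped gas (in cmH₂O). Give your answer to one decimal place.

5.2

Flow: 69 L/min ÷ 60 = 1.15 L/s.
R = (PIP − Pplat)/V̇ = (41.2 − 32.6) / 1.15 = 8.6/1.15 = 7.478 cmH2O·s/L.
C = Vt/(Pplat − PEEP) = 405.0 / (32.6 − 15) = 405.0/17.6 = 23.011 mL/cmH2O.
τ = R × C = 7.478 × 0.02301 L/cmH2O = 0.1721 s.
Fraction remaining = e^(−Te/τ) = e^(−0.21/0.1721) = 0.2952; trapped volume = 405.0 × 0.2952 = 119.56 mL.
Additional alveolar pressure from trapping ≈ V_trapped / C = 119.56 / 23.011 = 5.196 cmH2O.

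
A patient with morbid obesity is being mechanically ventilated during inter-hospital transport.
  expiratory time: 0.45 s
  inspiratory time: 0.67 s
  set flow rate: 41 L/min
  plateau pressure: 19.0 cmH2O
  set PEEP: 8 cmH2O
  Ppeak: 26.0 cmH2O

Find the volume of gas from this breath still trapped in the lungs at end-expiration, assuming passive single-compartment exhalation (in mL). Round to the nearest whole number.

Flow: 41 L/min ÷ 60 = 0.6833 L/s.
Vt = flow × Ti = 0.6833 L/s × 0.67 s × 1000 mL/L = 457.81 mL.
R = (PIP − Pplat)/V̇ = (26.0 − 19.0) / 0.6833 = 7.0/0.6833 = 10.244 cmH2O·s/L.
C = Vt/(Pplat − PEEP) = 457.81 / (19.0 − 8) = 457.81/11.0 = 41.619 mL/cmH2O.
τ = R × C = 10.244 × 0.04162 L/cmH2O = 0.4264 s.
Fraction remaining = e^(−Te/τ) = e^(−0.45/0.4264) = 0.3481.
Trapped volume = 457.81 × 0.3481 = 159.36 mL.

159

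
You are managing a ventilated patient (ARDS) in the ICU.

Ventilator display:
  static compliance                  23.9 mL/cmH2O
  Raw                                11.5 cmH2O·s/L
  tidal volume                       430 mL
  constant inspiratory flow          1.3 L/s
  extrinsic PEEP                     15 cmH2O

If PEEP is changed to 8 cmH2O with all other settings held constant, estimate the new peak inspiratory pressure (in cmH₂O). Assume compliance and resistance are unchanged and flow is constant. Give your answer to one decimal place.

40.9

PIP = Vt/C + R·V̇ + PEEP (constant-flow equation of motion).
Only the baseline term changes: ΔPIP = ΔPEEP = 8 − 15 = -7.0 cmH2O.
Original PIP = 430/23.9 + 11.5×1.3 + 15 = 47.942 cmH2O; new PIP = 47.942 + (-7.0) = 40.942 cmH2O.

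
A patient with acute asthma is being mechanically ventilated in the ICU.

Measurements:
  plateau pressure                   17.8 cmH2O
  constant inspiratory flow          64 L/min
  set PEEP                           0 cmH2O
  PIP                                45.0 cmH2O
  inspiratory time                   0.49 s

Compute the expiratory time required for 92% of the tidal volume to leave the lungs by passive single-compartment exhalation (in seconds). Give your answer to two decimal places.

Flow: 64 L/min ÷ 60 = 1.0667 L/s.
Vt = flow × Ti = 1.0667 L/s × 0.49 s × 1000 mL/L = 522.68 mL.
R = (PIP − Pplat)/V̇ = (45.0 − 17.8) / 1.0667 = 27.2/1.0667 = 25.499 cmH2O·s/L.
C = Vt/(Pplat − PEEP) = 522.68 / (17.8 − 0) = 522.68/17.8 = 29.364 mL/cmH2O.
τ = R × C = 25.499 × 0.02936 L/cmH2O = 0.7487 s.
t = −τ·ln(1 − 0.92) = −0.7487·ln(0.08) = 1.891 s.

1.89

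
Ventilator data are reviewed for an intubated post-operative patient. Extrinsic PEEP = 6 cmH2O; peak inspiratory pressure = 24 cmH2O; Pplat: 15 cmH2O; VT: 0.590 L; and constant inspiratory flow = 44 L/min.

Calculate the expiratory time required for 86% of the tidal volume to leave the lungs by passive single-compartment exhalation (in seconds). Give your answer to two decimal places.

Flow: 44 L/min ÷ 60 = 0.7333 L/s.
R = (PIP − Pplat)/V̇ = (24 − 15) / 0.7333 = 9.0/0.7333 = 12.273 cmH2O·s/L.
C = Vt/(Pplat − PEEP) = 590.0 / (15 − 6) = 590.0/9.0 = 65.556 mL/cmH2O.
τ = R × C = 12.273 × 0.06556 L/cmH2O = 0.8046 s.
t = −τ·ln(1 − 0.86) = −0.8046·ln(0.14) = 1.582 s.

1.58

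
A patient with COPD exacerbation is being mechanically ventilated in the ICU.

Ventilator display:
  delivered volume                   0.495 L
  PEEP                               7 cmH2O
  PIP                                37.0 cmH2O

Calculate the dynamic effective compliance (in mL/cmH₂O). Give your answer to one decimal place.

16.5

Dynamic compliance = Vt / (PIP − PEEP) = 495 / (37.0 − 7) = 495 / 30.0 = 16.5 mL/cmH2O.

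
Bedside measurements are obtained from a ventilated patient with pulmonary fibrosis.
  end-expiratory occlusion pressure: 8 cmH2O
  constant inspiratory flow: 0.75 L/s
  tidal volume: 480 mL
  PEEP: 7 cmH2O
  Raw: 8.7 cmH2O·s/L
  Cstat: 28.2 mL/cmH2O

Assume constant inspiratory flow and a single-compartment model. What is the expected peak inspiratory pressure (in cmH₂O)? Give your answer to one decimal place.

31.5

Total PEEP = 8 cmH2O (set 7 + intrinsic 1); this is the baseline alveolar pressure.
Equation of motion (constant flow): PIP = Vt/C + R·V̇ + PEEP.
PIP = 480/28.2 + 8.7×0.75 + 8 = 17.021 + 6.525 + 8 = 31.546 cmH2O.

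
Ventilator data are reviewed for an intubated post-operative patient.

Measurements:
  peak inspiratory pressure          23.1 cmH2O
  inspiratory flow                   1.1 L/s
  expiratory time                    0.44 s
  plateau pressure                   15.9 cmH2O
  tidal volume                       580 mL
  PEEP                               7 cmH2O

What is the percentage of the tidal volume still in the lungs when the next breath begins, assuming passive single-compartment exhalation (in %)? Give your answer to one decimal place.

R = (PIP − Pplat)/V̇ = (23.1 − 15.9) / 1.1 = 7.2/1.1 = 6.545 cmH2O·s/L.
C = Vt/(Pplat − PEEP) = 580.0 / (15.9 − 7) = 580.0/8.9 = 65.169 mL/cmH2O.
τ = R × C = 6.545 × 0.06517 L/cmH2O = 0.4265 s.
Fraction remaining at end-expiration = e^(−Te/τ) = e^(−0.44/0.4265) = 0.3564 → 35.64%.

35.6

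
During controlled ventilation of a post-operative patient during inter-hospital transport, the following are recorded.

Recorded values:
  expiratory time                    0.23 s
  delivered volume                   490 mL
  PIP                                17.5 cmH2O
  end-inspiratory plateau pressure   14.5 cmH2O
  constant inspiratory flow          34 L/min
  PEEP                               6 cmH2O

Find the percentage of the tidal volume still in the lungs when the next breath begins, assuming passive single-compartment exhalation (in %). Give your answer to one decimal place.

Flow: 34 L/min ÷ 60 = 0.5667 L/s.
R = (PIP − Pplat)/V̇ = (17.5 − 14.5) / 0.5667 = 3.0/0.5667 = 5.294 cmH2O·s/L.
C = Vt/(Pplat − PEEP) = 490.0 / (14.5 − 6) = 490.0/8.5 = 57.647 mL/cmH2O.
τ = R × C = 5.294 × 0.05765 L/cmH2O = 0.3052 s.
Fraction remaining at end-expiration = e^(−Te/τ) = e^(−0.23/0.3052) = 0.4707 → 47.07%.

47.1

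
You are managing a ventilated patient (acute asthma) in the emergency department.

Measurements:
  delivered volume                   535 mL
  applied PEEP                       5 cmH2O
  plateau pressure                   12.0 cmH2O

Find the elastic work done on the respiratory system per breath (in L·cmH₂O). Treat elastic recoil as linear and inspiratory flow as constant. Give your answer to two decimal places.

1.87

Elastic work ≈ ½ × (Pplat − PEEP) × Vt = 0.5 × (12.0 − 5) × 0.535 L = 0.5 × 7.0 × 0.535 = 1.873 L·cmH2O.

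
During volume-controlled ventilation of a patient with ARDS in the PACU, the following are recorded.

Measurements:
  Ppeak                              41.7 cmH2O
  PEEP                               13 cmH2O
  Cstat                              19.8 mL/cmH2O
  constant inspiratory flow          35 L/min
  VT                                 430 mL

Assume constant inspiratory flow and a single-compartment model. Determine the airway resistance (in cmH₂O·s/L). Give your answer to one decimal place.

Flow: 35 L/min ÷ 60 = 0.5833 L/s.
Equation of motion (constant flow): PIP = Vt/C + R·V̇ + PEEP.
R·V̇ = PIP − Vt/C − PEEP = 41.7 − 430/19.8 − 13 = 41.7 − 21.717 − 13 = 6.983 cmH2O.
R = 6.983 / 0.5833 = 11.972 cmH2O·s/L.

12.0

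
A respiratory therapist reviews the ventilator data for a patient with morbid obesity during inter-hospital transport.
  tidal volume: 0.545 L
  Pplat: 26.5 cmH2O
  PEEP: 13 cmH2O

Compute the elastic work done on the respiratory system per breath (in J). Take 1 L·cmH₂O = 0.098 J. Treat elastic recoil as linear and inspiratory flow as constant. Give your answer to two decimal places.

Elastic work ≈ ½ × (Pplat − PEEP) × Vt = 0.5 × (26.5 − 13) × 0.545 L = 0.5 × 13.5 × 0.545 = 3.679 L·cmH2O.
× 0.098 J/(L·cmH2O) → 0.3605 J.

0.36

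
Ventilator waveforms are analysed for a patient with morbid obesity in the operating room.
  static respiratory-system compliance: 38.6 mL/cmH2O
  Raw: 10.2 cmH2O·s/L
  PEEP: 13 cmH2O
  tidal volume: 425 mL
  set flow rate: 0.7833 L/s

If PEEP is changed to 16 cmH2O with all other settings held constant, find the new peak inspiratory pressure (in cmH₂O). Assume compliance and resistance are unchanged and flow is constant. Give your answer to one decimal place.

PIP = Vt/C + R·V̇ + PEEP (constant-flow equation of motion).
Only the baseline term changes: ΔPIP = ΔPEEP = 16 − 13 = 3.0 cmH2O.
Original PIP = 425/38.6 + 10.2×0.7833 + 13 = 32.0 cmH2O; new PIP = 32.0 + (3.0) = 35.0 cmH2O.

35.0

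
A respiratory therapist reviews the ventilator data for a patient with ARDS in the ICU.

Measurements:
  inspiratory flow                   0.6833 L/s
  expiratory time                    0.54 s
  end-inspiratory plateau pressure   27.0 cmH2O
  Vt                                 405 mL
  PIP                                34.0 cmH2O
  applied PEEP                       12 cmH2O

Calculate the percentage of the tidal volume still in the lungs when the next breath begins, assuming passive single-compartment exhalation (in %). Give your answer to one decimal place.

R = (PIP − Pplat)/V̇ = (34.0 − 27.0) / 0.6833 = 7.0/0.6833 = 10.244 cmH2O·s/L.
C = Vt/(Pplat − PEEP) = 405.0 / (27.0 − 12) = 405.0/15.0 = 27.0 mL/cmH2O.
τ = R × C = 10.244 × 0.027 L/cmH2O = 0.2766 s.
Fraction remaining at end-expiration = e^(−Te/τ) = e^(−0.54/0.2766) = 0.142 → 14.2%.

14.2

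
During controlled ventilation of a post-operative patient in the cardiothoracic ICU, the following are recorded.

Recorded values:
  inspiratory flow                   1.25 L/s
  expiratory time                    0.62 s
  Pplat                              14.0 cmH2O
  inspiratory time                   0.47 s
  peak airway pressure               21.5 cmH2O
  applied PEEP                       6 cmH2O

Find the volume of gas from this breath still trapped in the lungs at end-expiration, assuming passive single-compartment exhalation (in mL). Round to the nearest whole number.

144

Vt = flow × Ti = 1.25 L/s × 0.47 s × 1000 mL/L = 587.5 mL.
R = (PIP − Pplat)/V̇ = (21.5 − 14.0) / 1.25 = 7.5/1.25 = 6.0 cmH2O·s/L.
C = Vt/(Pplat − PEEP) = 587.5 / (14.0 − 6) = 587.5/8.0 = 73.438 mL/cmH2O.
τ = R × C = 6.0 × 0.07344 L/cmH2O = 0.4406 s.
Fraction remaining = e^(−Te/τ) = e^(−0.62/0.4406) = 0.2448.
Trapped volume = 587.5 × 0.2448 = 143.82 mL.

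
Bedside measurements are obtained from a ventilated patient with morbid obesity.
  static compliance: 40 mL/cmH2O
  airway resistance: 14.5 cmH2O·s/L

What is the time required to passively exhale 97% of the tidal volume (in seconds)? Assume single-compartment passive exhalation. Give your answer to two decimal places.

τ = R × C = 14.5 × 40 mL/cmH2O = 14.5 × 0.040 L/cmH2O = 0.58 s.
Exhaled fraction f = 1 − e^(−t/τ) → t = −τ·ln(1 − f) = −0.58·ln(0.03) = 2.034 s.

2.03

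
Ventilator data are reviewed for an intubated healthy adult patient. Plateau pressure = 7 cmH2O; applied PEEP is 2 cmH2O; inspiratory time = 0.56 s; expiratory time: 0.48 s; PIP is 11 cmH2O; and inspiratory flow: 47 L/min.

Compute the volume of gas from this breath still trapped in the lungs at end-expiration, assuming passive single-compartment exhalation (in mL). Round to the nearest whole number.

Flow: 47 L/min ÷ 60 = 0.7833 L/s.
Vt = flow × Ti = 0.7833 L/s × 0.56 s × 1000 mL/L = 438.65 mL.
R = (PIP − Pplat)/V̇ = (11 − 7) / 0.7833 = 4.0/0.7833 = 5.107 cmH2O·s/L.
C = Vt/(Pplat − PEEP) = 438.65 / (7 − 2) = 438.65/5.0 = 87.73 mL/cmH2O.
τ = R × C = 5.107 × 0.08773 L/cmH2O = 0.448 s.
Fraction remaining = e^(−Te/τ) = e^(−0.48/0.448) = 0.3425.
Trapped volume = 438.65 × 0.3425 = 150.24 mL.

150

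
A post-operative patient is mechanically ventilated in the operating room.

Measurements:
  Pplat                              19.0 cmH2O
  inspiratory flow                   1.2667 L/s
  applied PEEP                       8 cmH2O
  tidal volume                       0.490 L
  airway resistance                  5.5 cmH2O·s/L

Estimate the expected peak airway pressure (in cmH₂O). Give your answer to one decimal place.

26.0

PIP = Pplat + Raw × flow = 19.0 + 5.5 × 1.2667 = 19.0 + 6.967 = 25.967 cmH2O.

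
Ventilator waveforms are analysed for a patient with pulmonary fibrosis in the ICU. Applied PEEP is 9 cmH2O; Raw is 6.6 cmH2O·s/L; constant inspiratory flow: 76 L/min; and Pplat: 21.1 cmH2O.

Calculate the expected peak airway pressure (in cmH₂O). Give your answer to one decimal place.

29.5

Flow: 76 L/min ÷ 60 = 1.2667 L/s.
PIP = Pplat + Raw × flow = 21.1 + 6.6 × 1.2667 = 21.1 + 8.36 = 29.46 cmH2O.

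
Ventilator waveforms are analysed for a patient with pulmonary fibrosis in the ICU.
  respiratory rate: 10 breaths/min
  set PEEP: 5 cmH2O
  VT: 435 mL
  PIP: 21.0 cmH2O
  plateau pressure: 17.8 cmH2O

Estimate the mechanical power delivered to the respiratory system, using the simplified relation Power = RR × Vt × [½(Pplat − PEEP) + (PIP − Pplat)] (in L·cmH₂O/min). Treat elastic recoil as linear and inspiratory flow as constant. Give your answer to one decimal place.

Per-breath work = Vt × [½(Pplat−PEEP) + (PIP−Pplat)] = 0.435 × [0.5×12.8 + 3.2] = 0.435 × 9.6 = 4.176 L·cmH2O.
Power = 10 × 4.176 = 41.76 L·cmH2O/min.

41.8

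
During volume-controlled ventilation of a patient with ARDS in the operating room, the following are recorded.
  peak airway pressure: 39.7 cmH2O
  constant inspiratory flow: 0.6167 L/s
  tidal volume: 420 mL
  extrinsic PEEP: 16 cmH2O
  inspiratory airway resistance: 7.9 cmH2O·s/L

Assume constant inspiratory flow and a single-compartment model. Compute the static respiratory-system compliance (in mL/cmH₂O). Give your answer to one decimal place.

22.3

Equation of motion (constant flow): PIP = Vt/C + R·V̇ + PEEP.
Vt/C = PIP − R·V̇ − PEEP = 39.7 − 7.9×0.6167 − 16 = 39.7 − 4.872 − 16 = 18.828 cmH2O.
C = Vt / 18.828 = 420 / 18.828 = 22.307 mL/cmH2O.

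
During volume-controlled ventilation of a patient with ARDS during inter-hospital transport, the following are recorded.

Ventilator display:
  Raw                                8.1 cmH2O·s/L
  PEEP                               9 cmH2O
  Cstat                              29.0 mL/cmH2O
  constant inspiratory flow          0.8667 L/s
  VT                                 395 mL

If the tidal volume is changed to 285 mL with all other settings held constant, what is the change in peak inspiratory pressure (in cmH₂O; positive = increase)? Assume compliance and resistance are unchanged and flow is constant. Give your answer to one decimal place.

-3.8

PIP = Vt/C + R·V̇ + PEEP (constant-flow equation of motion).
Only the elastic term changes: ΔPIP = ΔVt / C = (285 − 395) / 29.0 = -3.793 cmH2O.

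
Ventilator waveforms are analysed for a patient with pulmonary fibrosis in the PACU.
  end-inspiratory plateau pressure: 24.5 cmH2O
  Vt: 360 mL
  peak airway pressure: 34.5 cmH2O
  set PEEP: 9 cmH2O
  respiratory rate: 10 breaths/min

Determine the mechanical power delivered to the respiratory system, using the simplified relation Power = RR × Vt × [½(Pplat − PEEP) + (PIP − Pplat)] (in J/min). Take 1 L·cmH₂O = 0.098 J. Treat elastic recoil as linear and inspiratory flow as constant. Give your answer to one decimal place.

Per-breath work = Vt × [½(Pplat−PEEP) + (PIP−Pplat)] = 0.360 × [0.5×15.5 + 10.0] = 0.360 × 17.75 = 6.39 L·cmH2O.
Power = 10 × 6.39 = 63.9 L·cmH2O/min.
× 0.098 J/(L·cmH2O) → 6.262 J/min.

6.3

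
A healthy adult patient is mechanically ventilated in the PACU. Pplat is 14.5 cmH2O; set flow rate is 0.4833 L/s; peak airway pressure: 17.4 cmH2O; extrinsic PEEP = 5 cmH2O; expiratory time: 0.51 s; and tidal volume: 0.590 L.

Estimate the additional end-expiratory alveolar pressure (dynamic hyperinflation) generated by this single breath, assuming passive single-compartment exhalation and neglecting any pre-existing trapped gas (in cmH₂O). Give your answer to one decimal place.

R = (PIP − Pplat)/V̇ = (17.4 − 14.5) / 0.4833 = 2.9/0.4833 = 6.0 cmH2O·s/L.
C = Vt/(Pplat − PEEP) = 590.0 / (14.5 − 5) = 590.0/9.5 = 62.105 mL/cmH2O.
τ = R × C = 6.0 × 0.06211 L/cmH2O = 0.3727 s.
Fraction remaining = e^(−Te/τ) = e^(−0.51/0.3727) = 0.2545; trapped volume = 590.0 × 0.2545 = 150.16 mL.
Additional alveolar pressure from trapping ≈ V_trapped / C = 150.16 / 62.105 = 2.418 cmH2O.

2.4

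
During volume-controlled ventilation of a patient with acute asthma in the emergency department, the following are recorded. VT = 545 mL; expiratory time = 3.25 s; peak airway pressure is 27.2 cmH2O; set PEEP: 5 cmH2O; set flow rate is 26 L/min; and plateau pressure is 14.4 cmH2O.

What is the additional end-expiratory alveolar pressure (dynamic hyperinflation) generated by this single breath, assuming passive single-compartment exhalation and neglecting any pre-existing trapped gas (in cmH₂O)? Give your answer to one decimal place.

Flow: 26 L/min ÷ 60 = 0.4333 L/s.
R = (PIP − Pplat)/V̇ = (27.2 − 14.4) / 0.4333 = 12.8/0.4333 = 29.541 cmH2O·s/L.
C = Vt/(Pplat − PEEP) = 545.0 / (14.4 − 5) = 545.0/9.4 = 57.979 mL/cmH2O.
τ = R × C = 29.541 × 0.05798 L/cmH2O = 1.713 s.
Fraction remaining = e^(−Te/τ) = e^(−3.25/1.713) = 0.15; trapped volume = 545.0 × 0.15 = 81.75 mL.
Additional alveolar pressure from trapping ≈ V_trapped / C = 81.75 / 57.979 = 1.41 cmH2O.

1.4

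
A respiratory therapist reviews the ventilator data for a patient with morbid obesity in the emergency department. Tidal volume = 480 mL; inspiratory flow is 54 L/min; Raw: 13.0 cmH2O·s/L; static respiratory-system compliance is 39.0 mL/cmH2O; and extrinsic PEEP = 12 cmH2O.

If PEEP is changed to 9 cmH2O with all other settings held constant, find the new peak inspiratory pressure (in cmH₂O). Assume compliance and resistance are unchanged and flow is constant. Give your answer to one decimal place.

33.0

Flow: 54 L/min ÷ 60 = 0.9 L/s.
PIP = Vt/C + R·V̇ + PEEP (constant-flow equation of motion).
Only the baseline term changes: ΔPIP = ΔPEEP = 9 − 12 = -3.0 cmH2O.
Original PIP = 480/39.0 + 13.0×0.9 + 12 = 36.008 cmH2O; new PIP = 36.008 + (-3.0) = 33.008 cmH2O.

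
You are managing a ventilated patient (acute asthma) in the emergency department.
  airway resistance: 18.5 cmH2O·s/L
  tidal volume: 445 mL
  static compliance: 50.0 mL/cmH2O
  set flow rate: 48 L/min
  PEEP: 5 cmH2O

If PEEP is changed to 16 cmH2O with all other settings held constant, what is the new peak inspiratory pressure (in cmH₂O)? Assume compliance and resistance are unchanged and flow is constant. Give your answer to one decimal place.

39.7

Flow: 48 L/min ÷ 60 = 0.8 L/s.
PIP = Vt/C + R·V̇ + PEEP (constant-flow equation of motion).
Only the baseline term changes: ΔPIP = ΔPEEP = 16 − 5 = 11.0 cmH2O.
Original PIP = 445/50.0 + 18.5×0.8 + 5 = 28.7 cmH2O; new PIP = 28.7 + (11.0) = 39.7 cmH2O.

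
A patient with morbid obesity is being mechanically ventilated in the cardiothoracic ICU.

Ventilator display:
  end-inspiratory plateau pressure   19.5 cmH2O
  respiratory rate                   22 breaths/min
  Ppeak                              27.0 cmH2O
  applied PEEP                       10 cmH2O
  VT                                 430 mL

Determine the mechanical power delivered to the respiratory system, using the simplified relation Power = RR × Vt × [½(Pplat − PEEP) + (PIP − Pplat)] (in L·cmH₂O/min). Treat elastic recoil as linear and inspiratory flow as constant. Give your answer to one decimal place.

115.9

Per-breath work = Vt × [½(Pplat−PEEP) + (PIP−Pplat)] = 0.430 × [0.5×9.5 + 7.5] = 0.430 × 12.25 = 5.268 L·cmH2O.
Power = 22 × 5.268 = 115.9 L·cmH2O/min.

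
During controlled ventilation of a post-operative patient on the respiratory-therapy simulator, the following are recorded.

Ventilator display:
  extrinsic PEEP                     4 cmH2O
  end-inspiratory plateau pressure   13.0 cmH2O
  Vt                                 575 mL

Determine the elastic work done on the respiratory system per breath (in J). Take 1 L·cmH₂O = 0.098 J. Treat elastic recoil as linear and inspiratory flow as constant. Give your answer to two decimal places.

Elastic work ≈ ½ × (Pplat − PEEP) × Vt = 0.5 × (13.0 − 4) × 0.575 L = 0.5 × 9.0 × 0.575 = 2.588 L·cmH2O.
× 0.098 J/(L·cmH2O) → 0.2536 J.

0.25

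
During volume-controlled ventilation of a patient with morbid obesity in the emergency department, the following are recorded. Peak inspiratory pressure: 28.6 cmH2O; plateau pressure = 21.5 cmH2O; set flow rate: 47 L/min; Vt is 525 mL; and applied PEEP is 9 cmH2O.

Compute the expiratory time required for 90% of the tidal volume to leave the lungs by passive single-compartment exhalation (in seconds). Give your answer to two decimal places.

0.88

Flow: 47 L/min ÷ 60 = 0.7833 L/s.
R = (PIP − Pplat)/V̇ = (28.6 − 21.5) / 0.7833 = 7.1/0.7833 = 9.064 cmH2O·s/L.
C = Vt/(Pplat − PEEP) = 525.0 / (21.5 − 9) = 525.0/12.5 = 42.0 mL/cmH2O.
τ = R × C = 9.064 × 0.042 L/cmH2O = 0.3807 s.
t = −τ·ln(1 − 0.90) = −0.3807·ln(0.1) = 0.8766 s.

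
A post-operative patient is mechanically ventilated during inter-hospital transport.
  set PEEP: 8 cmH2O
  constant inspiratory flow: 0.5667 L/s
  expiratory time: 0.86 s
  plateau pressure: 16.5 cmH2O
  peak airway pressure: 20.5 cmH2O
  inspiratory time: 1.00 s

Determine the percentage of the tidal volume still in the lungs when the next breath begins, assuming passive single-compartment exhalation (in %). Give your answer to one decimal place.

Vt = flow × Ti = 0.5667 L/s × 1.00 s × 1000 mL/L = 566.7 mL.
R = (PIP − Pplat)/V̇ = (20.5 − 16.5) / 0.5667 = 4.0/0.5667 = 7.058 cmH2O·s/L.
C = Vt/(Pplat − PEEP) = 566.7 / (16.5 − 8) = 566.7/8.5 = 66.671 mL/cmH2O.
τ = R × C = 7.058 × 0.06667 L/cmH2O = 0.4706 s.
Fraction remaining at end-expiration = e^(−Te/τ) = e^(−0.86/0.4706) = 0.1608 → 16.08%.

16.1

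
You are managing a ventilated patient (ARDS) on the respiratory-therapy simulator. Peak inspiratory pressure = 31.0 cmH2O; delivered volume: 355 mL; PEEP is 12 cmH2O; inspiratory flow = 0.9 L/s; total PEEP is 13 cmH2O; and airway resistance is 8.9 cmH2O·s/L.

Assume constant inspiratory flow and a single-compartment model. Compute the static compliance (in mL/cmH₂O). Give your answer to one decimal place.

Total PEEP = 13 cmH2O (set 12 + intrinsic 1); this is the baseline alveolar pressure.
Equation of motion (constant flow): PIP = Vt/C + R·V̇ + PEEP.
Vt/C = PIP − R·V̇ − PEEP = 31.0 − 8.9×0.9 − 13 = 31.0 − 8.01 − 13 = 9.99 cmH2O.
C = Vt / 9.99 = 355 / 9.99 = 35.536 mL/cmH2O.

35.5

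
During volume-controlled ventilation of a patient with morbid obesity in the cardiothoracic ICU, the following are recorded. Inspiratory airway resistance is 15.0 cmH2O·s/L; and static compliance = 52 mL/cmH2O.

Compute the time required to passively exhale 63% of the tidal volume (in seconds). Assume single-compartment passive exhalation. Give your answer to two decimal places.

0.78

τ = R × C = 15.0 × 52 mL/cmH2O = 15.0 × 0.052 L/cmH2O = 0.78 s.
Exhaled fraction f = 1 − e^(−t/τ) → t = −τ·ln(1 − f) = −0.78·ln(0.37) = 0.7755 s.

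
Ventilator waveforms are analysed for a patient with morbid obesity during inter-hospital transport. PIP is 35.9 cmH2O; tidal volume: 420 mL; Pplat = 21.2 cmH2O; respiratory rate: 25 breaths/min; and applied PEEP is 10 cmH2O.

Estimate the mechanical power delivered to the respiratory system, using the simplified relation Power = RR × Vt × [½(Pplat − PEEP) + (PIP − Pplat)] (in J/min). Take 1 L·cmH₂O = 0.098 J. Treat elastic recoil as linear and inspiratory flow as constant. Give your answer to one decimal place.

Per-breath work = Vt × [½(Pplat−PEEP) + (PIP−Pplat)] = 0.420 × [0.5×11.2 + 14.7] = 0.420 × 20.3 = 8.526 L·cmH2O.
Power = 25 × 8.526 = 213.15 L·cmH2O/min.
× 0.098 J/(L·cmH2O) → 20.889 J/min.

20.9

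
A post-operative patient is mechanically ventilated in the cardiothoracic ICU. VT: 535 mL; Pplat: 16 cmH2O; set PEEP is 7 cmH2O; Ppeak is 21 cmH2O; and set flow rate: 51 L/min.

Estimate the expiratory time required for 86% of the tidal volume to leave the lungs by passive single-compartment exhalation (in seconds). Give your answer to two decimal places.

Flow: 51 L/min ÷ 60 = 0.85 L/s.
R = (PIP − Pplat)/V̇ = (21 − 16) / 0.85 = 5.0/0.85 = 5.882 cmH2O·s/L.
C = Vt/(Pplat − PEEP) = 535.0 / (16 − 7) = 535.0/9.0 = 59.444 mL/cmH2O.
τ = R × C = 5.882 × 0.05944 L/cmH2O = 0.3496 s.
t = −τ·ln(1 − 0.86) = −0.3496·ln(0.14) = 0.6874 s.

0.69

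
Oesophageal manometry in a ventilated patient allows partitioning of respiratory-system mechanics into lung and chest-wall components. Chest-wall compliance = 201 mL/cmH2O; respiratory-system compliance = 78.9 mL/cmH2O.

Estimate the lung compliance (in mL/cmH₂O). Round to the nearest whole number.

1/CL = 1/Crs − 1/Ccw.
1/CL = 1/78.9 − 1/201 = 0.007699.
CL = 129.89 mL/cmH2O.

130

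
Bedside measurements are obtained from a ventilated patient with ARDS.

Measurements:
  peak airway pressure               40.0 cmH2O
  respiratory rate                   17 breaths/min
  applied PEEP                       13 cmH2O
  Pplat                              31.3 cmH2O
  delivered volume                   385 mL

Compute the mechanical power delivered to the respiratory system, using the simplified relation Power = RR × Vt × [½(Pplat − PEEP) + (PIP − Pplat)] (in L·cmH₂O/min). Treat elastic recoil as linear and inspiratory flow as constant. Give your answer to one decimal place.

116.8

Per-breath work = Vt × [½(Pplat−PEEP) + (PIP−Pplat)] = 0.385 × [0.5×18.3 + 8.7] = 0.385 × 17.85 = 6.872 L·cmH2O.
Power = 17 × 6.872 = 116.82 L·cmH2O/min.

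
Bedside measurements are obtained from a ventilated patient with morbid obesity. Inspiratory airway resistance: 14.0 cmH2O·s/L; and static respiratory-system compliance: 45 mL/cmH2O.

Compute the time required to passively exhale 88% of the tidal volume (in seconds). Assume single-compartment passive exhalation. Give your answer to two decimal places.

τ = R × C = 14.0 × 45 mL/cmH2O = 14.0 × 0.045 L/cmH2O = 0.63 s.
Exhaled fraction f = 1 − e^(−t/τ) → t = −τ·ln(1 − f) = −0.63·ln(0.12) = 1.336 s.

1.34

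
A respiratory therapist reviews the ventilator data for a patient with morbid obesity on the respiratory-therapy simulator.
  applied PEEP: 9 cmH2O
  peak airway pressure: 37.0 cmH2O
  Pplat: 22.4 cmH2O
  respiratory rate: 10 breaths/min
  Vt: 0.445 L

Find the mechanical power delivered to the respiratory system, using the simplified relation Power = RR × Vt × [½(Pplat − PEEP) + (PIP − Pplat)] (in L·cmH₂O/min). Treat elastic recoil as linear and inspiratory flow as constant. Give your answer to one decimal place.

94.8

Per-breath work = Vt × [½(Pplat−PEEP) + (PIP−Pplat)] = 0.445 × [0.5×13.4 + 14.6] = 0.445 × 21.3 = 9.479 L·cmH2O.
Power = 10 × 9.479 = 94.79 L·cmH2O/min.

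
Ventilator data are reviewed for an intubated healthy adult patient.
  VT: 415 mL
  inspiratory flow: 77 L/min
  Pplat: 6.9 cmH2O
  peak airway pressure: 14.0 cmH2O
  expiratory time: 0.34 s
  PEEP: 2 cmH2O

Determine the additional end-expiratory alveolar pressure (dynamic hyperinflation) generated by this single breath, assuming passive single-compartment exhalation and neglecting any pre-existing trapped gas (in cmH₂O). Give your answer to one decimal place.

2.4

Flow: 77 L/min ÷ 60 = 1.2833 L/s.
R = (PIP − Pplat)/V̇ = (14.0 − 6.9) / 1.2833 = 7.1/1.2833 = 5.533 cmH2O·s/L.
C = Vt/(Pplat − PEEP) = 415.0 / (6.9 − 2) = 415.0/4.9 = 84.694 mL/cmH2O.
τ = R × C = 5.533 × 0.08469 L/cmH2O = 0.4686 s.
Fraction remaining = e^(−Te/τ) = e^(−0.34/0.4686) = 0.4841; trapped volume = 415.0 × 0.4841 = 200.9 mL.
Additional alveolar pressure from trapping ≈ V_trapped / C = 200.9 / 84.694 = 2.372 cmH2O.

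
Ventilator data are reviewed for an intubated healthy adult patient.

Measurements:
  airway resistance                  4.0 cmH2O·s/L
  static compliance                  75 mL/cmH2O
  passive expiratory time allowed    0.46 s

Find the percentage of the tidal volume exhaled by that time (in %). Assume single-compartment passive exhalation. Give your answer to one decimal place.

78.4

τ = R × C = 4.0 × 75 mL/cmH2O = 4.0 × 0.075 L/cmH2O = 0.3 s.
Passive exhalation: V(t)/V₀ = e^(−t/τ) = e^(−0.46/0.3) = 0.2158.
Fraction exhaled = 1 − 0.2158 = 0.7842 → 78.42%.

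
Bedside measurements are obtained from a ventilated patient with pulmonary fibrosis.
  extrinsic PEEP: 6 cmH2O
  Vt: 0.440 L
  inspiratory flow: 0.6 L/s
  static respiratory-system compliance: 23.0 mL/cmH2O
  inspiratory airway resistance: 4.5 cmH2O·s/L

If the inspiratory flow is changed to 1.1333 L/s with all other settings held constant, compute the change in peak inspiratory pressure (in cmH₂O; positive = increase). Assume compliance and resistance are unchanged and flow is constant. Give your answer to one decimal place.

PIP = Vt/C + R·V̇ + PEEP (constant-flow equation of motion).
Only the resistive term changes: ΔPIP = R × ΔV̇ = 4.5 × (1.1333 − 0.6) = 4.5 × 0.5333 = 2.4 cmH2O.

2.4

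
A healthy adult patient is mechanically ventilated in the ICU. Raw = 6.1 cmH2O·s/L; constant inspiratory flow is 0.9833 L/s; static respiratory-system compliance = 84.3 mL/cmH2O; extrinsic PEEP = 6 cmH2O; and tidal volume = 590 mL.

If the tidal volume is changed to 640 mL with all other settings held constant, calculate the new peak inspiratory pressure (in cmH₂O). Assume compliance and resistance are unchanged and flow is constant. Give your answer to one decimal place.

19.6

PIP = Vt/C + R·V̇ + PEEP (constant-flow equation of motion).
Only the elastic term changes: ΔPIP = ΔVt / C = (640 − 590) / 84.3 = 0.5931 cmH2O.
Original PIP = 590/84.3 + 6.1×0.9833 + 6 = 18.997 cmH2O; new PIP = 18.997 + (0.5931) = 19.59 cmH2O.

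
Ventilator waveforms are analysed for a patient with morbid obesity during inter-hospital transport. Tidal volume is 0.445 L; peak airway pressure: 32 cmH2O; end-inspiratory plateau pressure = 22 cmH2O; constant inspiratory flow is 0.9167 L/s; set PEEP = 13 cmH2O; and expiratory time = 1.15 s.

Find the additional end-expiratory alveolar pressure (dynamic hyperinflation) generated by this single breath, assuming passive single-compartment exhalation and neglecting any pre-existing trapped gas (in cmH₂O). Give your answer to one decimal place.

R = (PIP − Pplat)/V̇ = (32 − 22) / 0.9167 = 10.0/0.9167 = 10.909 cmH2O·s/L.
C = Vt/(Pplat − PEEP) = 445.0 / (22 − 13) = 445.0/9.0 = 49.444 mL/cmH2O.
τ = R × C = 10.909 × 0.04944 L/cmH2O = 0.5393 s.
Fraction remaining = e^(−Te/τ) = e^(−1.15/0.5393) = 0.1186; trapped volume = 445.0 × 0.1186 = 52.777 mL.
Additional alveolar pressure from trapping ≈ V_trapped / C = 52.777 / 49.444 = 1.067 cmH2O.

1.1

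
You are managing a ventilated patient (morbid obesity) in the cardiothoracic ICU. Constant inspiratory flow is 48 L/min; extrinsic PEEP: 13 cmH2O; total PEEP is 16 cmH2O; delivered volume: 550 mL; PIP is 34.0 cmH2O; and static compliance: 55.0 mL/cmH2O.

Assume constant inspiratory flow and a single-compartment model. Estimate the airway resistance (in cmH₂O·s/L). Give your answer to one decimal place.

Flow: 48 L/min ÷ 60 = 0.8 L/s.
Total PEEP = 16 cmH2O (set 13 + intrinsic 3); this is the baseline alveolar pressure.
Equation of motion (constant flow): PIP = Vt/C + R·V̇ + PEEP.
R·V̇ = PIP − Vt/C − PEEP = 34.0 − 550/55.0 − 16 = 34.0 − 10.0 − 16 = 8.0 cmH2O.
R = 8.0 / 0.8 = 10.0 cmH2O·s/L.

10.0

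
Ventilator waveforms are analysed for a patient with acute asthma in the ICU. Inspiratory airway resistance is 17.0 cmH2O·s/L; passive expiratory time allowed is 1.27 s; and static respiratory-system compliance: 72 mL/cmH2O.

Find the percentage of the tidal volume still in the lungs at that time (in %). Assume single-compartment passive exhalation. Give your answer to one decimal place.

τ = R × C = 17.0 × 72 mL/cmH2O = 17.0 × 0.072 L/cmH2O = 1.224 s.
Passive exhalation: V(t)/V₀ = e^(−t/τ) = e^(−1.27/1.224) = 0.3543.
Fraction remaining = 0.3543 → 35.43%.

35.4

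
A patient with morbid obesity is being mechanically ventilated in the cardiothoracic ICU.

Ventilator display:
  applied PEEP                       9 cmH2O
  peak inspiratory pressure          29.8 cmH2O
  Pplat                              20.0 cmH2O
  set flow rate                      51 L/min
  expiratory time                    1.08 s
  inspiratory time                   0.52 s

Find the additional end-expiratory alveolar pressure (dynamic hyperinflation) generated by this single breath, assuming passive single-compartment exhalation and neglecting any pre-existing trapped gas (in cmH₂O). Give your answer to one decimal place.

1.1

Flow: 51 L/min ÷ 60 = 0.85 L/s.
Vt = flow × Ti = 0.85 L/s × 0.52 s × 1000 mL/L = 442.0 mL.
R = (PIP − Pplat)/V̇ = (29.8 − 20.0) / 0.85 = 9.8/0.85 = 11.529 cmH2O·s/L.
C = Vt/(Pplat − PEEP) = 442.0 / (20.0 − 9) = 442.0/11.0 = 40.182 mL/cmH2O.
τ = R × C = 11.529 × 0.04018 L/cmH2O = 0.4632 s.
Fraction remaining = e^(−Te/τ) = e^(−1.08/0.4632) = 0.09714; trapped volume = 442.0 × 0.09714 = 42.936 mL.
Additional alveolar pressure from trapping ≈ V_trapped / C = 42.936 / 40.182 = 1.069 cmH2O.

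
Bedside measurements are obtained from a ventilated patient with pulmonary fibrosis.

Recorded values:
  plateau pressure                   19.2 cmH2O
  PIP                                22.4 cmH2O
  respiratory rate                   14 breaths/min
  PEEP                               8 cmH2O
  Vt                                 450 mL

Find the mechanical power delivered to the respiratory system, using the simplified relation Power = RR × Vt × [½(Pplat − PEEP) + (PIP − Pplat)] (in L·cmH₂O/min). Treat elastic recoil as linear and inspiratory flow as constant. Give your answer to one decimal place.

Per-breath work = Vt × [½(Pplat−PEEP) + (PIP−Pplat)] = 0.450 × [0.5×11.2 + 3.2] = 0.450 × 8.8 = 3.96 L·cmH2O.
Power = 14 × 3.96 = 55.44 L·cmH2O/min.

55.4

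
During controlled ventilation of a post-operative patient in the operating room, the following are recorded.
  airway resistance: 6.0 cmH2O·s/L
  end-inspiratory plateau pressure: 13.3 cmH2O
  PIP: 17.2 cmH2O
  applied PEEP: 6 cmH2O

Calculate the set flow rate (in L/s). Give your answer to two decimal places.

0.65

flow = (PIP − Pplat) / Raw = 3.9 / 6.0 = 0.65 L/s.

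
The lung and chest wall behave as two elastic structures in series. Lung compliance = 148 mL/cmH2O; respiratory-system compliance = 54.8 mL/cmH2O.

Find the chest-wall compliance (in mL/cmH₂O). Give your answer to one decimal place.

87.0

1/Ccw = 1/Crs − 1/CL.
1/Ccw = 1/54.8 − 1/148 = 0.01149.
Ccw = 87.032 mL/cmH2O.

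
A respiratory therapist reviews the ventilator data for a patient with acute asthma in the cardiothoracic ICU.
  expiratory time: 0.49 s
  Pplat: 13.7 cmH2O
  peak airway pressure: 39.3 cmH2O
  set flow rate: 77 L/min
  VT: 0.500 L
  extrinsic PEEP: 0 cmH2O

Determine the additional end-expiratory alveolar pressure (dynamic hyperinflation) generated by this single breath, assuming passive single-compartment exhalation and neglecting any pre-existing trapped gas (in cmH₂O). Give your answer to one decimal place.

Flow: 77 L/min ÷ 60 = 1.2833 L/s.
R = (PIP − Pplat)/V̇ = (39.3 − 13.7) / 1.2833 = 25.6/1.2833 = 19.949 cmH2O·s/L.
C = Vt/(Pplat − PEEP) = 500.0 / (13.7 − 0) = 500.0/13.7 = 36.496 mL/cmH2O.
τ = R × C = 19.949 × 0.0365 L/cmH2O = 0.7281 s.
Fraction remaining = e^(−Te/τ) = e^(−0.49/0.7281) = 0.5102; trapped volume = 500.0 × 0.5102 = 255.1 mL.
Additional alveolar pressure from trapping ≈ V_trapped / C = 255.1 / 36.496 = 6.99 cmH2O.

7.0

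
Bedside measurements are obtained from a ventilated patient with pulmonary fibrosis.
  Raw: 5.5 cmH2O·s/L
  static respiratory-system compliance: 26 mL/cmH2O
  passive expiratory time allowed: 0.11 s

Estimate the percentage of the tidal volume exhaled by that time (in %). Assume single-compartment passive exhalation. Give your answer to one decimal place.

τ = R × C = 5.5 × 26 mL/cmH2O = 5.5 × 0.026 L/cmH2O = 0.143 s.
Passive exhalation: V(t)/V₀ = e^(−t/τ) = e^(−0.11/0.143) = 0.4634.
Fraction exhaled = 1 − 0.4634 = 0.5366 → 53.66%.

53.7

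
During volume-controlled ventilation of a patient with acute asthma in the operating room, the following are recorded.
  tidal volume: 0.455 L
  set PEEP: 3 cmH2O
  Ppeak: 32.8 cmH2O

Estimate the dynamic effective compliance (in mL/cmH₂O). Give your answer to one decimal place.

Dynamic compliance = Vt / (PIP − PEEP) = 455 / (32.8 − 3) = 455 / 29.8 = 15.268 mL/cmH2O.

15.3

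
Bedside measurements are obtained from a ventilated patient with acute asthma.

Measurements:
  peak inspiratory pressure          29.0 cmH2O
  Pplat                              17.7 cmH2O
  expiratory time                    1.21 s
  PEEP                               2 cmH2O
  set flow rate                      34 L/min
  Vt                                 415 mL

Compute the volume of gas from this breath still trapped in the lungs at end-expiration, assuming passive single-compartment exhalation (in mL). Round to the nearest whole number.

Flow: 34 L/min ÷ 60 = 0.5667 L/s.
R = (PIP − Pplat)/V̇ = (29.0 − 17.7) / 0.5667 = 11.3/0.5667 = 19.94 cmH2O·s/L.
C = Vt/(Pplat − PEEP) = 415.0 / (17.7 − 2) = 415.0/15.7 = 26.433 mL/cmH2O.
τ = R × C = 19.94 × 0.02643 L/cmH2O = 0.527 s.
Fraction remaining = e^(−Te/τ) = e^(−1.21/0.527) = 0.1007.
Trapped volume = 415.0 × 0.1007 = 41.791 mL.

42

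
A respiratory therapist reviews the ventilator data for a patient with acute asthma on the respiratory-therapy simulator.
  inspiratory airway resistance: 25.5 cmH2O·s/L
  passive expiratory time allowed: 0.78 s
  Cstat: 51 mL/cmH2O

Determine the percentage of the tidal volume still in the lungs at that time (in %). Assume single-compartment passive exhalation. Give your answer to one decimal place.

54.9

τ = R × C = 25.5 × 51 mL/cmH2O = 25.5 × 0.051 L/cmH2O = 1.301 s.
Passive exhalation: V(t)/V₀ = e^(−t/τ) = e^(−0.78/1.301) = 0.5491.
Fraction remaining = 0.5491 → 54.91%.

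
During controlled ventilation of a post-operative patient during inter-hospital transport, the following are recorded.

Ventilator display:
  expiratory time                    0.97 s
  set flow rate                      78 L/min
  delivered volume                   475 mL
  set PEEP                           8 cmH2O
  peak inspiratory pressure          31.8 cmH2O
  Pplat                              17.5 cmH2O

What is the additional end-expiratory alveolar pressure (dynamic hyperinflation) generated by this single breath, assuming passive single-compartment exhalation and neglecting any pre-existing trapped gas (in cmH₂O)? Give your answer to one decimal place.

Flow: 78 L/min ÷ 60 = 1.3 L/s.
R = (PIP − Pplat)/V̇ = (31.8 − 17.5) / 1.3 = 14.3/1.3 = 11.0 cmH2O·s/L.
C = Vt/(Pplat − PEEP) = 475.0 / (17.5 − 8) = 475.0/9.5 = 50.0 mL/cmH2O.
τ = R × C = 11.0 × 0.05 L/cmH2O = 0.55 s.
Fraction remaining = e^(−Te/τ) = e^(−0.97/0.55) = 0.1714; trapped volume = 475.0 × 0.1714 = 81.415 mL.
Additional alveolar pressure from trapping ≈ V_trapped / C = 81.415 / 50.0 = 1.628 cmH2O.

1.6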